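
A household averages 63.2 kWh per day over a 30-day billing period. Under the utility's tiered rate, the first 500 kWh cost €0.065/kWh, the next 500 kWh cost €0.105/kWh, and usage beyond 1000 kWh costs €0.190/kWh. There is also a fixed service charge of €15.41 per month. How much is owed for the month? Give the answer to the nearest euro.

Usage = 63.2 kWh/day × 30 days = 1896 kWh
First 500 kWh × €0.065 = €32.50
Next 500 kWh × €0.105 = €52.50
Remaining 896 kWh × €0.190 = €170.24
Energy charge = €255.24; + service €15.41 = €270.65 ≈ €271

€271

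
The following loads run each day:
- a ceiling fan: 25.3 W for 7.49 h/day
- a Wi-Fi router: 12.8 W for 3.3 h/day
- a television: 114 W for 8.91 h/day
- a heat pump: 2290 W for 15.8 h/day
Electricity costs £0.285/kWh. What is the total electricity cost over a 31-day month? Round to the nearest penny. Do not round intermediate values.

£330.69

ceiling fan: 25.3 W × 7.49 h × 31 d = 5,874 Wh = 5.874 kWh
Wi-Fi router: 12.8 W × 3.3 h × 31 d = 1,309 Wh = 1.309 kWh
television: 114 W × 8.91 h × 31 d = 31,488 Wh = 31.49 kWh
heat pump: 2290 W × 15.8 h × 31 d = 1,121,642 Wh = 1,122 kWh
Total energy = 5.874 + 1.309 + 31.49 + 1,122 = 1,160 kWh
Cost = 1,160 kWh × £0.285 = £330.69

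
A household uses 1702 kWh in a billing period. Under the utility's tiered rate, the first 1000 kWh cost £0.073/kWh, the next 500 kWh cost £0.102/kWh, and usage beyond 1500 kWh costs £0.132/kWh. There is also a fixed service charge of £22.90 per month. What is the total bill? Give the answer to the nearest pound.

First 1000 kWh × £0.073 = £73.00
Next 500 kWh × £0.102 = £51.00
Remaining 202 kWh × £0.132 = £26.66
Energy charge = £150.66; + service £22.90 = £173.56 ≈ £174

£174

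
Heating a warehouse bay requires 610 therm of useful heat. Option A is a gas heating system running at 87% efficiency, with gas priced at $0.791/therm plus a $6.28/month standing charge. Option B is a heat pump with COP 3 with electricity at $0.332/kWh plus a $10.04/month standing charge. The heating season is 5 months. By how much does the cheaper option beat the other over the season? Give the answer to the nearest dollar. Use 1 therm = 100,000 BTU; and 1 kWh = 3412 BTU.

Heat load = 610 therm × 100,000 = 61,000,000 BTU
Gas: input = 61,000,000 / 0.87 = 70,114,943 BTU = 701.1 therm → 701.1 × $0.791 = $554.61; + 5 × $6.28 standing = $586.01
Heat pump: 61,000,000 BTU / 3412 = 17,880 kWh heat; / 3 = 5,959 kWh in → × $0.332 = $1,978.51; + 5 × $10.04 standing = $2,028.71
Difference = |$586.01 − $2,028.71| = $1,442.70 ≈ $1443

$1443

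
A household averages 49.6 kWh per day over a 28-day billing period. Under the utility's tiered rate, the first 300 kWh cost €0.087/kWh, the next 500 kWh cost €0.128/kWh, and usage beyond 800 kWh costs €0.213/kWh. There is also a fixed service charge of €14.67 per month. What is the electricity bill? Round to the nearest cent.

€230.18

Usage = 49.6 kWh/day × 28 days = 1388.8 kWh
First 300 kWh × €0.087 = €26.10
Next 500 kWh × €0.128 = €64.00
Remaining 588.8 kWh × €0.213 = €125.41
Energy charge = €215.51; + service €14.67 = €230.18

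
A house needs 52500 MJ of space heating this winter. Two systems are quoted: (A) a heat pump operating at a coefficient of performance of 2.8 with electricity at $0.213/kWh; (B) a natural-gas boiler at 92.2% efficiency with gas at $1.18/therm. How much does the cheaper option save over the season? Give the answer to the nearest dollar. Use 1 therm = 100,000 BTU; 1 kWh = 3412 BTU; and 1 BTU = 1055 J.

$473

Heat load = 52500 MJ = 52,500,000,000 J / 1055 = 49,763,033 BTU
Gas: input = 49,763,033 / 0.922 = 53,972,921 BTU = 539.7 therm → 539.7 × $1.18 = $636.88
Heat pump: 49,763,033 BTU / 3412 = 14,580 kWh heat; / 2.8 = 5,209 kWh in → × $0.213 = $1,109.48
Difference = |$636.88 − $1,109.48| = $472.60 ≈ $473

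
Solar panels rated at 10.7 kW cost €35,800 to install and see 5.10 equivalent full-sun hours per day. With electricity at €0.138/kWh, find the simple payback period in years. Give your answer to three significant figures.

13 years

Daily generation = 10.7 kW × 5.10 h = 54.57 kWh
Annual generation = 54.57 × 365 = 19918 kWh
Annual savings = 19918 × €0.138 = €2,748.69
Payback = €35,800 / €2,748.69 = 13 years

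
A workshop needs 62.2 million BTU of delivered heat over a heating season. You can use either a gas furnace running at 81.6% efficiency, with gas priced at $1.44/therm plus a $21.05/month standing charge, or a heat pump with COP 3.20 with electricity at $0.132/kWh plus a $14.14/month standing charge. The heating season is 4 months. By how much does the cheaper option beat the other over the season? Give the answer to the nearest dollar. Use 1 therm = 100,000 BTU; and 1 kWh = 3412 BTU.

$373

Heat load = 62.2 × 10⁶ BTU = 62,200,000 BTU
Gas: input = 62,200,000 / 0.816 = 76,225,490 BTU = 762.3 therm → 762.3 × $1.44 = $1,097.65; + 4 × $21.05 standing = $1,181.85
Heat pump: 62,200,000 BTU / 3412 = 18,230 kWh heat; / 3.20 = 5,697 kWh in → × $0.132 = $751.98; + 4 × $14.14 standing = $808.54
Difference = |$1,181.85 − $808.54| = $373.31 ≈ $373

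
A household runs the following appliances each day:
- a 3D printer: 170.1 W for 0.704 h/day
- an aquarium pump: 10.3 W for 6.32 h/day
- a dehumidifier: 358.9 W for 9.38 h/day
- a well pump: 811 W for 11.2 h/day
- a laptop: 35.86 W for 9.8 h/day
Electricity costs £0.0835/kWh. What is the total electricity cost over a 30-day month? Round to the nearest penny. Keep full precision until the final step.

£32.53

3D printer: 170.1 W × 0.704 h × 30 d = 3,593 Wh = 3.593 kWh
aquarium pump: 10.3 W × 6.32 h × 30 d = 1,953 Wh = 1.953 kWh
dehumidifier: 358.9 W × 9.38 h × 30 d = 100,994 Wh = 101 kWh
well pump: 811 W × 11.2 h × 30 d = 272,496 Wh = 272.5 kWh
laptop: 35.86 W × 9.8 h × 30 d = 10,543 Wh = 10.54 kWh
Total energy = 3.593 + 1.953 + 101 + 272.5 + 10.54 = 389.6 kWh
Cost = 389.6 kWh × £0.0835 = £32.53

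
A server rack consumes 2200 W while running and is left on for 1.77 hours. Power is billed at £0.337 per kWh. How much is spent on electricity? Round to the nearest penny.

£1.31

Energy = 2200 W × 1.77 h = 3,894 Wh = 3.894 kWh
Cost = 3.894 kWh × £0.337/kWh = £1.31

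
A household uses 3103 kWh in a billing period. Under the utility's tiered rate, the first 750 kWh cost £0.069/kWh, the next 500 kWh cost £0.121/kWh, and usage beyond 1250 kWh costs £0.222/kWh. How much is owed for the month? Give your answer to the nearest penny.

First 750 kWh × £0.069 = £51.75
Next 500 kWh × £0.121 = £60.50
Remaining 1853 kWh × £0.222 = £411.37
Total = £523.62

£523.62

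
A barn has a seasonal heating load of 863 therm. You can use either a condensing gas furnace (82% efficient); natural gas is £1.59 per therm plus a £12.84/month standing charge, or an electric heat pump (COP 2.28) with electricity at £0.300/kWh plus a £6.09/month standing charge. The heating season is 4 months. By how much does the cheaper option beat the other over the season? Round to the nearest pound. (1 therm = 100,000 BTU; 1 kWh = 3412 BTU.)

£1628

Heat load = 863 therm × 100,000 = 86,300,000 BTU
Gas: input = 86,300,000 / 0.82 = 105,243,902 BTU = 1,052 therm → 1,052 × £1.59 = £1,673.38; + 4 × £12.84 standing = £1,724.74
Heat pump: 86,300,000 BTU / 3412 = 25,290 kWh heat; / 2.28 = 11,090 kWh in → × £0.300 = £3,328.04; + 4 × £6.09 standing = £3,352.40
Difference = |£1,724.74 − £3,352.40| = £1,627.66 ≈ £1628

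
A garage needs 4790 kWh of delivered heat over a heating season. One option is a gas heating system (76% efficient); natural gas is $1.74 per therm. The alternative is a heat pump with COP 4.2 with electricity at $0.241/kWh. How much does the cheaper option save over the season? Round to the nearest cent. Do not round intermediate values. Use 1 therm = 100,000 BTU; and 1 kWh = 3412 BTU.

Heat load = 4790 kWh × 3412 = 16,343,480 BTU
Gas: input = 16,343,480 / 0.76 = 21,504,579 BTU = 215 therm → 215 × $1.74 = $374.18
Heat pump: 16,343,480 BTU / 3412 = 4,790 kWh heat; / 4.2 = 1,140 kWh in → × $0.241 = $274.85
Difference = |$374.18 − $274.85| = $99.32

$99.32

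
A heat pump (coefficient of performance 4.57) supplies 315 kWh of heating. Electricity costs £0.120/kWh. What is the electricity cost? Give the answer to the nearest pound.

£8

Electrical input = 315 kWh / 4.57 = 68.93 kWh
Cost = 68.93 × £0.120/kWh = £8.27 ≈ £8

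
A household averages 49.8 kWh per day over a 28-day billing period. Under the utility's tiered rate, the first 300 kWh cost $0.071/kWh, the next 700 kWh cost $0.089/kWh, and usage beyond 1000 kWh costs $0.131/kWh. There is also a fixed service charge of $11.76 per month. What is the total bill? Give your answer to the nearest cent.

$147.03

Usage = 49.8 kWh/day × 28 days = 1394.4 kWh
First 300 kWh × $0.071 = $21.30
Next 700 kWh × $0.089 = $62.30
Remaining 394.4 kWh × $0.131 = $51.67
Energy charge = $135.27; + service $11.76 = $147.03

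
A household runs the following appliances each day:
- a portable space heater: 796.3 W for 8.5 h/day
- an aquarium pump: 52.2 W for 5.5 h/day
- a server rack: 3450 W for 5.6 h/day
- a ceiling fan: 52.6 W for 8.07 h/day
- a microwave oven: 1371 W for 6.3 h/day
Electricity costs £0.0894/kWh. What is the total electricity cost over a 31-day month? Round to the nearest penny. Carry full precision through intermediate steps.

£98.21

portable space heater: 796.3 W × 8.5 h × 31 d = 209,825 Wh = 209.8 kWh
aquarium pump: 52.2 W × 5.5 h × 31 d = 8,900 Wh = 8.9 kWh
server rack: 3450 W × 5.6 h × 31 d = 598,920 Wh = 598.9 kWh
ceiling fan: 52.6 W × 8.07 h × 31 d = 13,159 Wh = 13.16 kWh
microwave oven: 1371 W × 6.3 h × 31 d = 267,756 Wh = 267.8 kWh
Total energy = 209.8 + 8.9 + 598.9 + 13.16 + 267.8 = 1,099 kWh
Cost = 1,099 kWh × £0.0894 = £98.21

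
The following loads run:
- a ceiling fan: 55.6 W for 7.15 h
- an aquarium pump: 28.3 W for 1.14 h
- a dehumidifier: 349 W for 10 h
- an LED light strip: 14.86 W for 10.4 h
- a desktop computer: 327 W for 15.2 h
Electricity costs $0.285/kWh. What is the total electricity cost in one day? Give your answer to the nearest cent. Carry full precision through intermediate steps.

ceiling fan: 55.6 W × 7.15 h = 398 Wh = 0.3975 kWh
aquarium pump: 28.3 W × 1.14 h = 32 Wh = 0.03226 kWh
dehumidifier: 349 W × 10 h = 3,490 Wh = 3.49 kWh
LED light strip: 14.86 W × 10.4 h = 155 Wh = 0.1545 kWh
desktop computer: 327 W × 15.2 h = 4,970 Wh = 4.97 kWh
Total energy = 0.3975 + 0.03226 + 3.49 + 0.1545 + 4.97 = 9.045 kWh
Cost = 9.045 kWh × $0.285 = $2.58

$2.58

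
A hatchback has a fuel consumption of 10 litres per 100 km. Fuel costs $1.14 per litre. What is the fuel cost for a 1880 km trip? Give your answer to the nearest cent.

$214.32

Fuel = 10 L/100 km × 1880 km / 100 = 188 L
Cost = 188 L × $1.14/L = $214.32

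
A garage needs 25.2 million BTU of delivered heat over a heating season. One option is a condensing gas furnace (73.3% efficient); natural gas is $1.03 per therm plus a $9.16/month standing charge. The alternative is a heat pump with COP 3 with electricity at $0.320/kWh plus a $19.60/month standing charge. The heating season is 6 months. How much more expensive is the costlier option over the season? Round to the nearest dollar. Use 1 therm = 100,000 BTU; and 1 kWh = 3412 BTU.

Heat load = 25.2 × 10⁶ BTU = 25,200,000 BTU
Gas: input = 25,200,000 / 0.733 = 34,379,263 BTU = 343.8 therm → 343.8 × $1.03 = $354.11; + 6 × $9.16 standing = $409.07
Heat pump: 25,200,000 BTU / 3412 = 7,386 kWh heat; / 3 = 2,462 kWh in → × $0.320 = $787.81; + 6 × $19.60 standing = $905.41
Difference = |$409.07 − $905.41| = $496.34 ≈ $496

$496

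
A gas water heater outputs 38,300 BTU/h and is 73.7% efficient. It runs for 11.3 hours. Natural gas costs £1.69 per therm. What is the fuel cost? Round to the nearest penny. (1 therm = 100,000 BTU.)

£9.92

Heat delivered = 38,300 BTU/h × 11.3 h = 432,790 BTU
Gas input = 432,790 / 0.737 = 587,232 BTU
= 587,232 / 100,000 = 5.872 therm
Cost = 5.872 × £1.69/therm = £9.92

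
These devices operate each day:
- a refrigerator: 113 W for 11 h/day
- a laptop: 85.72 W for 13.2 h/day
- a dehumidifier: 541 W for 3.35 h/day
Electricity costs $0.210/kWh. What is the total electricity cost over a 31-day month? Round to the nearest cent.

refrigerator: 113 W × 11 h × 31 d = 38,533 Wh = 38.53 kWh
laptop: 85.72 W × 13.2 h × 31 d = 35,077 Wh = 35.08 kWh
dehumidifier: 541 W × 3.35 h × 31 d = 56,183 Wh = 56.18 kWh
Total energy = 38.53 + 35.08 + 56.18 = 129.8 kWh
Cost = 129.8 kWh × $0.210 = $27.26

$27.26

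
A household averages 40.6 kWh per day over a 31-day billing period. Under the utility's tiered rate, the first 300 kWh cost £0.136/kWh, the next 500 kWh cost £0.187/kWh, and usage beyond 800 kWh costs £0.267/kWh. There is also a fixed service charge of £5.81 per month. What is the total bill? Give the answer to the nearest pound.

Usage = 40.6 kWh/day × 31 days = 1258.6 kWh
First 300 kWh × £0.136 = £40.80
Next 500 kWh × £0.187 = £93.50
Remaining 458.6 kWh × £0.267 = £122.45
Energy charge = £256.75; + service £5.81 = £262.56 ≈ £263

£263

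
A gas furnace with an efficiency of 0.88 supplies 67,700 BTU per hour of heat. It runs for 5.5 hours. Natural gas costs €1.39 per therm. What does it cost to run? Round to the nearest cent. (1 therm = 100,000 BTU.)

Heat delivered = 67,700 BTU/h × 5.5 h = 372,350 BTU
Gas input = 372,350 / 0.88 = 423,125 BTU
= 423,125 / 100,000 = 4.231 therm
Cost = 4.231 × €1.39/therm = €5.88

€5.88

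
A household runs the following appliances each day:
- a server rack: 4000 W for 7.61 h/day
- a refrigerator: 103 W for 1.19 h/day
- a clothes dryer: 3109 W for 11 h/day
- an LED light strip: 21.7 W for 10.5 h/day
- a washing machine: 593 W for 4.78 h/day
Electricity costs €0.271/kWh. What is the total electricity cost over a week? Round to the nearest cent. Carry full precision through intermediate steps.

€128.66

server rack: 4000 W × 7.61 h × 7 d = 213,080 Wh = 213.1 kWh
refrigerator: 103 W × 1.19 h × 7 d = 858 Wh = 0.858 kWh
clothes dryer: 3109 W × 11 h × 7 d = 239,393 Wh = 239.4 kWh
LED light strip: 21.7 W × 10.5 h × 7 d = 1,595 Wh = 1.595 kWh
washing machine: 593 W × 4.78 h × 7 d = 19,842 Wh = 19.84 kWh
Total energy = 213.1 + 0.858 + 239.4 + 1.595 + 19.84 = 474.8 kWh
Cost = 474.8 kWh × €0.271 = €128.66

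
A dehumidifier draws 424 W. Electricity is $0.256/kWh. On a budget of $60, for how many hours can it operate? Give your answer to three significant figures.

Energy budget = $60 / $0.256 per kWh = 234.4 kWh = 234,375 Wh
Runtime = 234,375 Wh / 424 W = 552.8 h

553 h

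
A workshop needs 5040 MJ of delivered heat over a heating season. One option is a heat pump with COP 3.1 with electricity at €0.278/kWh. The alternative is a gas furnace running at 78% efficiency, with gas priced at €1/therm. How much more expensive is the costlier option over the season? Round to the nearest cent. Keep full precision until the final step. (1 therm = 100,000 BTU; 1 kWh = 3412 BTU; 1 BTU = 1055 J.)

€64.31

Heat load = 5040 MJ = 5,040,000,000 J / 1055 = 4,777,251 BTU
Gas: input = 4,777,251 / 0.780 = 6,124,681 BTU = 61.25 therm → 61.25 × €1 = €61.25
Heat pump: 4,777,251 BTU / 3412 = 1,400 kWh heat; / 3.1 = 451.7 kWh in → × €0.278 = €125.56
Difference = |€61.25 − €125.56| = €64.31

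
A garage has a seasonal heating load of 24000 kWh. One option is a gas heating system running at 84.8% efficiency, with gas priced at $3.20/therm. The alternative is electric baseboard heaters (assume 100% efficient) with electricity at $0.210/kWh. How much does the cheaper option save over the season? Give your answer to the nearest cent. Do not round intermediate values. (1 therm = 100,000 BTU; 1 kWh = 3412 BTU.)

Heat load = 24000 kWh × 3412 = 81,888,000 BTU
Gas: input = 81,888,000 / 0.848 = 96,566,038 BTU = 965.7 therm → 965.7 × $3.20 = $3,090.11
Electric: 81,888,000 BTU / 3412 = 24,000 kWh → × $0.210 = $5,040.00
Difference = |$3,090.11 − $5,040.00| = $1,949.89

$1949.89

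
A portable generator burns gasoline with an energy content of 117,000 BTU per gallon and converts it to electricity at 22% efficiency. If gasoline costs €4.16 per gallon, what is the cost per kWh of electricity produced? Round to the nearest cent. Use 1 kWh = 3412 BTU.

€0.55

Electrical output per gallon = 117,000 BTU × 0.22 / 3412 BTU/kWh = 7.544 kWh
Cost per kWh = €4.16 / 7.544 kWh = €0.551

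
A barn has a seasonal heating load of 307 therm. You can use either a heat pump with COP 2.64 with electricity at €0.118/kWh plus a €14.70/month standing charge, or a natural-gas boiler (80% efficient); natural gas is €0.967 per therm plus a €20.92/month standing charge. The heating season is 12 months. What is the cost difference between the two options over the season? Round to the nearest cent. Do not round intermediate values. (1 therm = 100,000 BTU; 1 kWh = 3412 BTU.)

€43.56

Heat load = 307 therm × 100,000 = 30,700,000 BTU
Gas: input = 30,700,000 / 0.80 = 38,375,000 BTU = 383.8 therm → 383.8 × €0.967 = €371.09; + 12 × €20.92 standing = €622.13
Heat pump: 30,700,000 BTU / 3412 = 8,998 kWh heat; / 2.64 = 3,408 kWh in → × €0.118 = €402.17; + 12 × €14.70 standing = €578.57
Difference = |€622.13 − €578.57| = €43.56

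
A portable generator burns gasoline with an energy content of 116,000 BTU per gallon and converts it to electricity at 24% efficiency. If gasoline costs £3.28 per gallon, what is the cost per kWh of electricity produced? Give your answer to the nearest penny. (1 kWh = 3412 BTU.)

£0.40

Electrical output per gallon = 116,000 BTU × 0.24 / 3412 BTU/kWh = 8.159 kWh
Cost per kWh = £3.28 / 8.159 kWh = £0.402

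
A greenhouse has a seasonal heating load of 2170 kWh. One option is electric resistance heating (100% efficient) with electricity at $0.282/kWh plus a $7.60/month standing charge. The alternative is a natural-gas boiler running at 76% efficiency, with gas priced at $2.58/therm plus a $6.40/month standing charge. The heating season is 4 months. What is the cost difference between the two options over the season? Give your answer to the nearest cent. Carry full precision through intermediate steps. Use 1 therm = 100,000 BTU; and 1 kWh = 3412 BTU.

Heat load = 2170 kWh × 3412 = 7,404,040 BTU
Gas: input = 7,404,040 / 0.76 = 9,742,158 BTU = 97.42 therm → 97.42 × $2.58 = $251.35; + 4 × $6.40 standing = $276.95
Electric: 7,404,040 BTU / 3412 = 2,170 kWh → × $0.282 = $611.94; + 4 × $7.60 standing = $642.34
Difference = |$276.95 − $642.34| = $365.39

$365.39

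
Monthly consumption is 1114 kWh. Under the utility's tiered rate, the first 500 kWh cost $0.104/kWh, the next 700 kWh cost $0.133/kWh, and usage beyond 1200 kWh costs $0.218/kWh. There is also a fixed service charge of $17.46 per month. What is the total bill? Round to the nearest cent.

First 500 kWh × $0.104 = $52.00
Next 614 kWh × $0.133 = $81.66
Remaining tier: 0 kWh (not reached)
Energy charge = $133.66; + service $17.46 = $151.12

$151.12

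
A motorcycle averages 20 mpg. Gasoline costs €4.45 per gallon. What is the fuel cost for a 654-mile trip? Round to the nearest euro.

Fuel = 654 mi / 20 mpg = 32.7 gal
Cost = 32.7 gal × €4.45/gal = €145.52 ≈ €146

€146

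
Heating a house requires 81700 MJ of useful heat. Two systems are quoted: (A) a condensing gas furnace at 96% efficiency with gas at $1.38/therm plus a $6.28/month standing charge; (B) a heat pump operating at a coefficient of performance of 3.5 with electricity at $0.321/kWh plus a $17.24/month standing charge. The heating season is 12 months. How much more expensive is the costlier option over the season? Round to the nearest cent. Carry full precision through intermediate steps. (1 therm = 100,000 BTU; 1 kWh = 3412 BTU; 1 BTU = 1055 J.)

Heat load = 81700 MJ = 81,700,000,000 J / 1055 = 77,440,758 BTU
Gas: input = 77,440,758 / 0.96 = 80,667,457 BTU = 806.7 therm → 806.7 × $1.38 = $1,113.21; + 12 × $6.28 standing = $1,188.57
Heat pump: 77,440,758 BTU / 3412 = 22,700 kWh heat; / 3.5 = 6,485 kWh in → × $0.321 = $2,081.60; + 12 × $17.24 standing = $2,288.48
Difference = |$1,188.57 − $2,288.48| = $1,099.91

$1099.91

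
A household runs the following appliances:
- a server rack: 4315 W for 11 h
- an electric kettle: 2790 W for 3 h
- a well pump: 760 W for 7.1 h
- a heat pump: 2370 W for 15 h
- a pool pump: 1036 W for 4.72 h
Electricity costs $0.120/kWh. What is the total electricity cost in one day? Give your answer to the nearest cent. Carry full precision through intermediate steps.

$12.20

server rack: 4315 W × 11 h = 47,465 Wh = 47.47 kWh
electric kettle: 2790 W × 3 h = 8,370 Wh = 8.37 kWh
well pump: 760 W × 7.1 h = 5,396 Wh = 5.396 kWh
heat pump: 2370 W × 15 h = 35,550 Wh = 35.55 kWh
pool pump: 1036 W × 4.72 h = 4,890 Wh = 4.89 kWh
Total energy = 47.47 + 8.37 + 5.396 + 35.55 + 4.89 = 101.7 kWh
Cost = 101.7 kWh × $0.120 = $12.20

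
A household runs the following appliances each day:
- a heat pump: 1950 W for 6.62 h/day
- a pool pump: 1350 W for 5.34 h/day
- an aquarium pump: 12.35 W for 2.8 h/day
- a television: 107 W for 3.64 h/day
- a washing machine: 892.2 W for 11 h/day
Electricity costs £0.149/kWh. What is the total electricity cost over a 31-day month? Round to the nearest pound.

£140

heat pump: 1950 W × 6.62 h × 31 d = 400,179 Wh = 400.2 kWh
pool pump: 1350 W × 5.34 h × 31 d = 223,479 Wh = 223.5 kWh
aquarium pump: 12.35 W × 2.8 h × 31 d = 1,072 Wh = 1.072 kWh
television: 107 W × 3.64 h × 31 d = 12,074 Wh = 12.07 kWh
washing machine: 892.2 W × 11 h × 31 d = 304,240 Wh = 304.2 kWh
Total energy = 400.2 + 223.5 + 1.072 + 12.07 + 304.2 = 941 kWh
Cost = 941 kWh × £0.149 = £140.22 ≈ £140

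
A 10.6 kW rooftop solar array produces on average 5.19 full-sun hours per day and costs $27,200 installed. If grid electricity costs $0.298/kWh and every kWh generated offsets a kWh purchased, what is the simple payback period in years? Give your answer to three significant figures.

Daily generation = 10.6 kW × 5.19 h = 55.01 kWh
Annual generation = 55.01 × 365 = 20080 kWh
Annual savings = 20080 × $0.298 = $5,983.87
Payback = $27,200 / $5,983.87 = 4.55 years

4.55 years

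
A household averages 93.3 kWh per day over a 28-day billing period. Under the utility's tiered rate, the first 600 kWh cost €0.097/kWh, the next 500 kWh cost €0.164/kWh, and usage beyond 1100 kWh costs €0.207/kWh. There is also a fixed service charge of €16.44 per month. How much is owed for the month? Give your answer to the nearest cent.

€469.71

Usage = 93.3 kWh/day × 28 days = 2612.4 kWh
First 600 kWh × €0.097 = €58.20
Next 500 kWh × €0.164 = €82.00
Remaining 1512.4 kWh × €0.207 = €313.07
Energy charge = €453.27; + service €16.44 = €469.71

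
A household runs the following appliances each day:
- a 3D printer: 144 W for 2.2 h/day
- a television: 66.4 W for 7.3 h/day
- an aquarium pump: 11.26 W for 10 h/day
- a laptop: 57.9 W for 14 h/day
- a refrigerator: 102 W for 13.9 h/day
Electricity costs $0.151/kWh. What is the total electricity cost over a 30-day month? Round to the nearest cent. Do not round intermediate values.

3D printer: 144 W × 2.2 h × 30 d = 9,504 Wh = 9.504 kWh
television: 66.4 W × 7.3 h × 30 d = 14,542 Wh = 14.54 kWh
aquarium pump: 11.26 W × 10 h × 30 d = 3,378 Wh = 3.378 kWh
laptop: 57.9 W × 14 h × 30 d = 24,318 Wh = 24.32 kWh
refrigerator: 102 W × 13.9 h × 30 d = 42,534 Wh = 42.53 kWh
Total energy = 9.504 + 14.54 + 3.378 + 24.32 + 42.53 = 94.28 kWh
Cost = 94.28 kWh × $0.151 = $14.24

$14.24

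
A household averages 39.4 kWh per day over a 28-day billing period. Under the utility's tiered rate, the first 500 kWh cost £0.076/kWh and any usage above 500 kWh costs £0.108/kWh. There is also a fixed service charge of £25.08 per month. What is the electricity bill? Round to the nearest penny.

£128.23

Usage = 39.4 kWh/day × 28 days = 1103.2 kWh
First 500 kWh × £0.076 = £38.00
Remaining 603.2 kWh × £0.108 = £65.15
Energy charge = £103.15; + service £25.08 = £128.23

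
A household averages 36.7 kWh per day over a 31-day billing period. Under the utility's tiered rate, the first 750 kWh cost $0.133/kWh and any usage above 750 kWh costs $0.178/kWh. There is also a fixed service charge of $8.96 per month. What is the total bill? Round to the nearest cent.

Usage = 36.7 kWh/day × 31 days = 1137.7 kWh
First 750 kWh × $0.133 = $99.75
Remaining 387.7 kWh × $0.178 = $69.01
Energy charge = $168.76; + service $8.96 = $177.72

$177.72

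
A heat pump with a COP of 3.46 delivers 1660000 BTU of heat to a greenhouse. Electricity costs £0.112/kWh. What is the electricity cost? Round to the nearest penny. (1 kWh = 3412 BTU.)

Heat delivered = 1,660,000 BTU / 3412 = 486.5 kWh
Electrical input = 486.5 kWh / 3.46 = 140.6 kWh
Cost = 140.6 × £0.112/kWh = £15.75

£15.75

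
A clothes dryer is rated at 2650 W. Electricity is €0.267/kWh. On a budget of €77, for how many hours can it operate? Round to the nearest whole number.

Energy budget = €77 / €0.267 per kWh = 288.4 kWh = 288,390 Wh
Runtime = 288,390 Wh / 2650 W = 108.8 h

109 h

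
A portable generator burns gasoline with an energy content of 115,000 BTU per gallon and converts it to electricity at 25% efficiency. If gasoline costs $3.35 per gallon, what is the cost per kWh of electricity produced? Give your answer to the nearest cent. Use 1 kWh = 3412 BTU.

Electrical output per gallon = 115,000 BTU × 0.25 / 3412 BTU/kWh = 8.426 kWh
Cost per kWh = $3.35 / 8.426 kWh = $0.398

$0.40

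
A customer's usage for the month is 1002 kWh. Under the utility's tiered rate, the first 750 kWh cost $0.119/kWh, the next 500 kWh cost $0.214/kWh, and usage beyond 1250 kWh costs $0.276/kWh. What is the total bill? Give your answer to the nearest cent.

$143.18

First 750 kWh × $0.119 = $89.25
Next 252 kWh × $0.214 = $53.93
Remaining tier: 0 kWh (not reached)
Total = $143.18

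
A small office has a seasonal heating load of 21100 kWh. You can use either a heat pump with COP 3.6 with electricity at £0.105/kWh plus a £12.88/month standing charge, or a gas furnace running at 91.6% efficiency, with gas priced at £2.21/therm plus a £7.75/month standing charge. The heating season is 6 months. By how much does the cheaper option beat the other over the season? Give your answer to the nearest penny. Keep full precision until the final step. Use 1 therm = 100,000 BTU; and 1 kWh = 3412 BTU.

Heat load = 21100 kWh × 3412 = 71,993,200 BTU
Gas: input = 71,993,200 / 0.916 = 78,595,197 BTU = 786 therm → 786 × £2.21 = £1,736.95; + 6 × £7.75 standing = £1,783.45
Heat pump: 71,993,200 BTU / 3412 = 21,100 kWh heat; / 3.6 = 5,861 kWh in → × £0.105 = £615.42; + 6 × £12.88 standing = £692.70
Difference = |£1,783.45 − £692.70| = £1,090.76

£1090.76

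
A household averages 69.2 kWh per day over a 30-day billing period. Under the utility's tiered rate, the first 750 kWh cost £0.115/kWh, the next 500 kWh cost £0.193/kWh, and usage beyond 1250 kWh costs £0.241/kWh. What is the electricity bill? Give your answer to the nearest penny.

£381.82

Usage = 69.2 kWh/day × 30 days = 2076 kWh
First 750 kWh × £0.115 = £86.25
Next 500 kWh × £0.193 = £96.50
Remaining 826 kWh × £0.241 = £199.07
Total = £381.82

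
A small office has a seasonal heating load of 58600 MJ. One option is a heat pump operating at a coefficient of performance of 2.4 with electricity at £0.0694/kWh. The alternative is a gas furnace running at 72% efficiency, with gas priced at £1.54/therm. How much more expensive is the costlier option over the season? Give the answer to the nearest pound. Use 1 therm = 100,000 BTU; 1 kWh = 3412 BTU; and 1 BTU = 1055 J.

Heat load = 58600 MJ = 58,600,000,000 J / 1055 = 55,545,024 BTU
Gas: input = 55,545,024 / 0.72 = 77,145,866 BTU = 771.5 therm → 771.5 × £1.54 = £1,188.05
Heat pump: 55,545,024 BTU / 3412 = 16,280 kWh heat; / 2.4 = 6,783 kWh in → × £0.0694 = £470.74
Difference = |£1,188.05 − £470.74| = £717.30 ≈ £717

£717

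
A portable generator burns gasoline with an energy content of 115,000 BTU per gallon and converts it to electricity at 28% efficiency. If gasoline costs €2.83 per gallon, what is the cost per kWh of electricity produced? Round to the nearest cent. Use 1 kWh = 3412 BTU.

€0.30

Electrical output per gallon = 115,000 BTU × 0.28 / 3412 BTU/kWh = 9.437 kWh
Cost per kWh = €2.83 / 9.437 kWh = €0.300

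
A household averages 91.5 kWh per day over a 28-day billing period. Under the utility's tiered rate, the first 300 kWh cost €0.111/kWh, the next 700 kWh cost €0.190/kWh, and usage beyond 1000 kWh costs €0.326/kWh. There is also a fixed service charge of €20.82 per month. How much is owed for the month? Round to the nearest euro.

€696

Usage = 91.5 kWh/day × 28 days = 2562 kWh
First 300 kWh × €0.111 = €33.30
Next 700 kWh × €0.190 = €133.00
Remaining 1562 kWh × €0.326 = €509.21
Energy charge = €675.51; + service €20.82 = €696.33 ≈ €696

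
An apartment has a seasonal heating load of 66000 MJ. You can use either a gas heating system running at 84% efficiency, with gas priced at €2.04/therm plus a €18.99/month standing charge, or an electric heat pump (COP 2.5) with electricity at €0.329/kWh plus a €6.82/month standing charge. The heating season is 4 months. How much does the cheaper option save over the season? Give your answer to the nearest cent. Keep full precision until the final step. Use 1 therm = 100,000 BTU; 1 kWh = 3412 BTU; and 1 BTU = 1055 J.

€844.92

Heat load = 66000 MJ = 66,000,000,000 J / 1055 = 62,559,242 BTU
Gas: input = 62,559,242 / 0.84 = 74,475,288 BTU = 744.8 therm → 744.8 × €2.04 = €1,519.30; + 4 × €18.99 standing = €1,595.26
Heat pump: 62,559,242 BTU / 3412 = 18,340 kWh heat; / 2.5 = 7,334 kWh in → × €0.329 = €2,412.89; + 4 × €6.82 standing = €2,440.17
Difference = |€1,595.26 − €2,440.17| = €844.92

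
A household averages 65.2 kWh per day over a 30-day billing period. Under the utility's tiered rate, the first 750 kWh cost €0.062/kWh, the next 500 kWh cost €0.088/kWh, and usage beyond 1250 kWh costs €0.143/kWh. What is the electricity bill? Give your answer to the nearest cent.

€191.46

Usage = 65.2 kWh/day × 30 days = 1956 kWh
First 750 kWh × €0.062 = €46.50
Next 500 kWh × €0.088 = €44.00
Remaining 706 kWh × €0.143 = €100.96
Total = €191.46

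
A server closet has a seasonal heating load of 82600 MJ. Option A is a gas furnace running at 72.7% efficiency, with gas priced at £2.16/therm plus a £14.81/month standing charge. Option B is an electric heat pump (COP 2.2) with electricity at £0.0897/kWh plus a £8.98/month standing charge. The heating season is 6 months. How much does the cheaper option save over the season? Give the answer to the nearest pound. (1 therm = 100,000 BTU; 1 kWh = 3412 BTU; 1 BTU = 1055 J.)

Heat load = 82600 MJ = 82,600,000,000 J / 1055 = 78,293,839 BTU
Gas: input = 78,293,839 / 0.727 = 107,694,414 BTU = 1,077 therm → 1,077 × £2.16 = £2,326.20; + 6 × £14.81 standing = £2,415.06
Heat pump: 78,293,839 BTU / 3412 = 22,950 kWh heat; / 2.2 = 10,430 kWh in → × £0.0897 = £935.60; + 6 × £8.98 standing = £989.48
Difference = |£2,415.06 − £989.48| = £1,425.58 ≈ £1426

£1426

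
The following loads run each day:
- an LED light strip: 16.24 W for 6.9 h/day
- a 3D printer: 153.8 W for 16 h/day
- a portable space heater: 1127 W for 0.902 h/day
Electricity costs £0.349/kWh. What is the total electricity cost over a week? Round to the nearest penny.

LED light strip: 16.24 W × 6.9 h × 7 d = 784 Wh = 0.7844 kWh
3D printer: 153.8 W × 16 h × 7 d = 17,226 Wh = 17.23 kWh
portable space heater: 1127 W × 0.902 h × 7 d = 7,116 Wh = 7.116 kWh
Total energy = 0.7844 + 17.23 + 7.116 = 25.13 kWh
Cost = 25.13 kWh × £0.349 = £8.77

£8.77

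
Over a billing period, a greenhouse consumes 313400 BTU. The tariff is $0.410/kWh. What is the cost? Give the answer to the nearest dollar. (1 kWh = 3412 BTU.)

313400 BTU × (0.00029308 kWh/BTU) = 91.85 kWh
Cost = 91.85 kWh × $0.410/kWh = $37.66 ≈ $38

$38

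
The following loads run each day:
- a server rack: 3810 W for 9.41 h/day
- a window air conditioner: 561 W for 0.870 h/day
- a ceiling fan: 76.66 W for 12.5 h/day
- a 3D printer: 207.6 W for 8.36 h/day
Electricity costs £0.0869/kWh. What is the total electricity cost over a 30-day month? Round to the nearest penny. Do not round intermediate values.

server rack: 3810 W × 9.41 h × 30 d = 1,075,563 Wh = 1,076 kWh
window air conditioner: 561 W × 0.870 h × 30 d = 14,642 Wh = 14.64 kWh
ceiling fan: 76.66 W × 12.5 h × 30 d = 28,748 Wh = 28.75 kWh
3D printer: 207.6 W × 8.36 h × 30 d = 52,066 Wh = 52.07 kWh
Total energy = 1,076 + 14.64 + 28.75 + 52.07 = 1,171 kWh
Cost = 1,171 kWh × £0.0869 = £101.76

£101.76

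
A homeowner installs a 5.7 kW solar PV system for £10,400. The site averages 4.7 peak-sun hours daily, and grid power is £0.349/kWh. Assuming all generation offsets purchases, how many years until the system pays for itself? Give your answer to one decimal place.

Daily generation = 5.7 kW × 4.7 h = 26.79 kWh
Annual generation = 26.79 × 365 = 9778.4 kWh
Annual savings = 9778.4 × £0.349 = £3,412.64
Payback = £10,400 / £3,412.64 = 3.05 years

3.0 years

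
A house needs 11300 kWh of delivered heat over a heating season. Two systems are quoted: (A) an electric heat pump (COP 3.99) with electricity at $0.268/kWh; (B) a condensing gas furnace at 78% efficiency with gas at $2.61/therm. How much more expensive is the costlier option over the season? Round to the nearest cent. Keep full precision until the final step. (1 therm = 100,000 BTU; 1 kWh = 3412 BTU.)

Heat load = 11300 kWh × 3412 = 38,555,600 BTU
Gas: input = 38,555,600 / 0.78 = 49,430,256 BTU = 494.3 therm → 494.3 × $2.61 = $1,290.13
Heat pump: 38,555,600 BTU / 3412 = 11,300 kWh heat; / 3.99 = 2,832 kWh in → × $0.268 = $759.00
Difference = |$1,290.13 − $759.00| = $531.13

$531.13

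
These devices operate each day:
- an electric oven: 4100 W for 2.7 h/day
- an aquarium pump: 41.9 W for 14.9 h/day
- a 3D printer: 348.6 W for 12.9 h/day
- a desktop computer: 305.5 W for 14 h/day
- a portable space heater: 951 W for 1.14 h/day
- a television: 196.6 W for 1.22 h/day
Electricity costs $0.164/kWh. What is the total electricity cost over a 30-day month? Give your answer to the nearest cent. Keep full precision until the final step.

electric oven: 4100 W × 2.7 h × 30 d = 332,100 Wh = 332.1 kWh
aquarium pump: 41.9 W × 14.9 h × 30 d = 18,729 Wh = 18.73 kWh
3D printer: 348.6 W × 12.9 h × 30 d = 134,908 Wh = 134.9 kWh
desktop computer: 305.5 W × 14 h × 30 d = 128,310 Wh = 128.3 kWh
portable space heater: 951 W × 1.14 h × 30 d = 32,524 Wh = 32.52 kWh
television: 196.6 W × 1.22 h × 30 d = 7,196 Wh = 7.196 kWh
Total energy = 332.1 + 18.73 + 134.9 + 128.3 + 32.52 + 7.196 = 653.8 kWh
Cost = 653.8 kWh × $0.164 = $107.22

$107.22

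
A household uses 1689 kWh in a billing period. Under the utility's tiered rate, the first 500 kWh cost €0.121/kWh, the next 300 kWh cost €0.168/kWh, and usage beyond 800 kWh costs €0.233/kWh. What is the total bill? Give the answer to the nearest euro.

First 500 kWh × €0.121 = €60.50
Next 300 kWh × €0.168 = €50.40
Remaining 889 kWh × €0.233 = €207.14
Total = €318.04 ≈ €318

€318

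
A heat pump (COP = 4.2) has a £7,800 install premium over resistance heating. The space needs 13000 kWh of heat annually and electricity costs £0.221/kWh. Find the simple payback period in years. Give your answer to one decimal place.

3.6 years

Resistance: 13000 kWh × £0.221 = £2,873.00/yr
Heat pump: 13000 / 4.2 = 3095 kWh in → × £0.221 = £684.05/yr
Annual savings = £2,188.95
Payback = £7,800 / £2,188.95 = 3.56 years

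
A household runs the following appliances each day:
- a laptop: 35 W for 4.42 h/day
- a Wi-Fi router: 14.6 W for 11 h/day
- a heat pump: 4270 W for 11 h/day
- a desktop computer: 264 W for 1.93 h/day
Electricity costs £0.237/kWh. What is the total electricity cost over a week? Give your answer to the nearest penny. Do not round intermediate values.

laptop: 35 W × 4.42 h × 7 d = 1,083 Wh = 1.083 kWh
Wi-Fi router: 14.6 W × 11 h × 7 d = 1,124 Wh = 1.124 kWh
heat pump: 4270 W × 11 h × 7 d = 328,790 Wh = 328.8 kWh
desktop computer: 264 W × 1.93 h × 7 d = 3,567 Wh = 3.567 kWh
Total energy = 1.083 + 1.124 + 328.8 + 3.567 = 334.6 kWh
Cost = 334.6 kWh × £0.237 = £79.29

£79.29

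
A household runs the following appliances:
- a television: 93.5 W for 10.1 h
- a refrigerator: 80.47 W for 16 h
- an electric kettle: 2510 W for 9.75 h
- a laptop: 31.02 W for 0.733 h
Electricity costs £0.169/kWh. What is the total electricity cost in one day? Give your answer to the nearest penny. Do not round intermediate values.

£4.52

television: 93.5 W × 10.1 h = 944 Wh = 0.9444 kWh
refrigerator: 80.47 W × 16 h = 1,288 Wh = 1.288 kWh
electric kettle: 2510 W × 9.75 h = 24,472 Wh = 24.47 kWh
laptop: 31.02 W × 0.733 h = 23 Wh = 0.02274 kWh
Total energy = 0.9444 + 1.288 + 24.47 + 0.02274 = 26.73 kWh
Cost = 26.73 kWh × £0.169 = £4.52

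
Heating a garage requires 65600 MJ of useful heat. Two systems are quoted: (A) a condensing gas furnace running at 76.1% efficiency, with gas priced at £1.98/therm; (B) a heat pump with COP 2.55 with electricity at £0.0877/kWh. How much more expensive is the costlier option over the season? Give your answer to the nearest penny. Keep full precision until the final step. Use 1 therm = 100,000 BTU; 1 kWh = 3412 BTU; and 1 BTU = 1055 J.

Heat load = 65600 MJ = 65,600,000,000 J / 1055 = 62,180,095 BTU
Gas: input = 62,180,095 / 0.761 = 81,708,403 BTU = 817.1 therm → 817.1 × £1.98 = £1,617.83
Heat pump: 62,180,095 BTU / 3412 = 18,220 kWh heat; / 2.55 = 7,147 kWh in → × £0.0877 = £626.76
Difference = |£1,617.83 − £626.76| = £991.07

£991.07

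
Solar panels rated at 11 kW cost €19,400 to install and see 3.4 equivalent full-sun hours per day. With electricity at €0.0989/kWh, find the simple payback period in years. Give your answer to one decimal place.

14.4 years

Daily generation = 11 kW × 3.4 h = 37.4 kWh
Annual generation = 37.4 × 365 = 13651 kWh
Annual savings = 13651 × €0.0989 = €1,350.08
Payback = €19,400 / €1,350.08 = 14.4 years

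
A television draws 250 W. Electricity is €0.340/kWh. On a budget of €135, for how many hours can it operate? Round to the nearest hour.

1588 h

Energy budget = €135 / €0.340 per kWh = 397.1 kWh = 397,059 Wh
Runtime = 397,059 Wh / 250 W = 1,588 h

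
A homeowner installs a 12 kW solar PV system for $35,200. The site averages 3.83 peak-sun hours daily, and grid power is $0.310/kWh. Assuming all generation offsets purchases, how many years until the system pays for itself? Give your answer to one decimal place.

Daily generation = 12 kW × 3.83 h = 45.96 kWh
Annual generation = 45.96 × 365 = 16775 kWh
Annual savings = 16775 × $0.310 = $5,200.37
Payback = $35,200 / $5,200.37 = 6.77 years

6.8 years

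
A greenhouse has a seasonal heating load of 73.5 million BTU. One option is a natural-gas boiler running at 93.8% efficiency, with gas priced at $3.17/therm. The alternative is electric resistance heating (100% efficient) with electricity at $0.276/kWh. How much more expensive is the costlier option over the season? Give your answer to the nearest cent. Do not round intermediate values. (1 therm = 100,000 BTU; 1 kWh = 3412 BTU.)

Heat load = 73.5 × 10⁶ BTU = 73,500,000 BTU
Gas: input = 73,500,000 / 0.938 = 78,358,209 BTU = 783.6 therm → 783.6 × $3.17 = $2,483.96
Electric: 73,500,000 BTU / 3412 = 21,540 kWh → × $0.276 = $5,945.49
Difference = |$2,483.96 − $5,945.49| = $3,461.53

$3461.53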